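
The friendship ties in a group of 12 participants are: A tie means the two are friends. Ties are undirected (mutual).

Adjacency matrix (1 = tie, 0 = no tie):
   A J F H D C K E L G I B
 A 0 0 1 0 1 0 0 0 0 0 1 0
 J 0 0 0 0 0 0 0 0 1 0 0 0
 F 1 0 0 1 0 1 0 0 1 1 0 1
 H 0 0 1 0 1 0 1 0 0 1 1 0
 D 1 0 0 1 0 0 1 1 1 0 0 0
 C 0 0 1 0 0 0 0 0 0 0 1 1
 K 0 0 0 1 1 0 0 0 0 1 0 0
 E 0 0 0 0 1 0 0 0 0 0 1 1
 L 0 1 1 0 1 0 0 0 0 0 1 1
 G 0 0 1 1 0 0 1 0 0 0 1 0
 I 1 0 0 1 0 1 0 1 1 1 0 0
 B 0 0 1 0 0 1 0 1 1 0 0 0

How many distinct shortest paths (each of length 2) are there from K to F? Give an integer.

The shortest distance is 2. The length-2 paths are: K–H–F; K–G–F.
That gives 2 distinct shortest paths.

2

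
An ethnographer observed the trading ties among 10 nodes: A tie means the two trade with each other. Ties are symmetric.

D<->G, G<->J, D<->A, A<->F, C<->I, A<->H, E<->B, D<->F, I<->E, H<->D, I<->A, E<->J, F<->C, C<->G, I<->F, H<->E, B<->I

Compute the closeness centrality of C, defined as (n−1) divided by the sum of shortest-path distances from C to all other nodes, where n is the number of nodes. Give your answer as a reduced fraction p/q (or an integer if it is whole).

Distances from C: A:2, B:2, D:2, E:2, F:1, G:1, H:3, I:1, J:2. Sum = 16.
n = 10, so closeness = 9/16.

9/16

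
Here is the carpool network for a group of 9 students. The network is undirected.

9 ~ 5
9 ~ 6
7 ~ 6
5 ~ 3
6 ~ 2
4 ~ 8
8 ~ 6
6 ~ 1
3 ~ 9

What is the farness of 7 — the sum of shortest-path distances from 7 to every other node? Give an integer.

18

Distances from 7: 1:2, 2:2, 3:3, 4:3, 5:3, 6:1, 8:2, 9:2.
Sum = 2 + 2 + 3 + 3 + 3 + 1 + 2 + 2 = 18.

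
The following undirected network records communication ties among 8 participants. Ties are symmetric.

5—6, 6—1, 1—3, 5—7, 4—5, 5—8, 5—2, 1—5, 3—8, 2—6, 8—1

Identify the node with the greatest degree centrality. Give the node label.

5

Degrees — 1:4, 2:2, 3:2, 4:1, 5:6, 6:3, 7:1, 8:3.
The maximum is 6, attained only by 5.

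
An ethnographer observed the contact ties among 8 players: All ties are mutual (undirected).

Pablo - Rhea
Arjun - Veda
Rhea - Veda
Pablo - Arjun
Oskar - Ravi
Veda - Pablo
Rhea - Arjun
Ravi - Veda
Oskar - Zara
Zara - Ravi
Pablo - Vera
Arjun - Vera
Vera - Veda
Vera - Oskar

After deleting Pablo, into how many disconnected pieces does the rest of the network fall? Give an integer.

1

Pablo's neighbors (Arjun, Rhea, Veda, and Vera) remain reachable from one another through other ties, so the rest of the network stays in one piece.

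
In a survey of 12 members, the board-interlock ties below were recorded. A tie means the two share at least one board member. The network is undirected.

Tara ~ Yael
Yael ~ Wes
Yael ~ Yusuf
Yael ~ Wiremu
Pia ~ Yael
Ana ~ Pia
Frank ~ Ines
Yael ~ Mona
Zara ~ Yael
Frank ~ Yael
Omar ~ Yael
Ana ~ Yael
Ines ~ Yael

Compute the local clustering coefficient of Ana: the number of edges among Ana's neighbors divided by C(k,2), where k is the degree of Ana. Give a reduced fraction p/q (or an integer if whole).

1

Ana's neighbors: Pia and Yael (k = 2).
Possible neighbor pairs: C(2,2) = 1. Edges among them: Pia–Yael → e = 1.
Clustering(Ana) = 1/1.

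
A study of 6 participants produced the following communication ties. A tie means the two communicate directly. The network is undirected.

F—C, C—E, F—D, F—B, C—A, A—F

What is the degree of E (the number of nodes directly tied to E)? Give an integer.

E is directly tied to C. That is 1 neighbor, so the degree of E is 1.

1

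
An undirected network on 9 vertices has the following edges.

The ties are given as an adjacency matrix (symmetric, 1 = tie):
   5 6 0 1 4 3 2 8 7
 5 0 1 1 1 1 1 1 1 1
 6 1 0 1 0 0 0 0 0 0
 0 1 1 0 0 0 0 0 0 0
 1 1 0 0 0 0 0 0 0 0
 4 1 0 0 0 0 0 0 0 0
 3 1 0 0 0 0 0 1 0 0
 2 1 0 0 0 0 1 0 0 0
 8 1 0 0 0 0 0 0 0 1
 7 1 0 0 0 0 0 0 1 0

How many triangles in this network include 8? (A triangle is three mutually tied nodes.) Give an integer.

8's neighbors: 5 and 7.
Neighbor pairs that are themselves tied: 8–5–7. Each forms one triangle with 8, for 1 in total.

1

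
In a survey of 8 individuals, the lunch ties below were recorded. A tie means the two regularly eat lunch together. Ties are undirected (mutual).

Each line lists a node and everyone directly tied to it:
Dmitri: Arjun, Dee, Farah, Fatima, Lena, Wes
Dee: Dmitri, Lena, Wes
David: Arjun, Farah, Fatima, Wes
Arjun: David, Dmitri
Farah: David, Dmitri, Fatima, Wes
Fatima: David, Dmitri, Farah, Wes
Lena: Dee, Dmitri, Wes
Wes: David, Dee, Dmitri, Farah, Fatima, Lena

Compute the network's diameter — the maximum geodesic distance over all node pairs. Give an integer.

2

Eccentricity of each node (its greatest distance to any other): Arjun:2, David:2, Dee:2, Dmitri:2, Farah:2, Fatima:2, Lena:2, Wes:2.
The maximum eccentricity is 2, realized for instance by the pair Fatima–Arjun via Fatima – Dmitri – Arjun. So the diameter is 2.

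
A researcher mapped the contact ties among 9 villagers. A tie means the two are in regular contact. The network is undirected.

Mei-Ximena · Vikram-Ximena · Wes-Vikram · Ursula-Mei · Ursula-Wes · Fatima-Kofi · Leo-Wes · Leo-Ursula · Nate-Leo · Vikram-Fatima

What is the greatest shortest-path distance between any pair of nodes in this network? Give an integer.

5

Eccentricity of each node (its greatest distance to any other): Fatima:4, Kofi:5, Leo:4, Mei:4, Nate:5, Ursula:4, Vikram:3, Wes:3, Ximena:4.
The maximum eccentricity is 5, realized for instance by the pair Nate–Kofi via Nate – Leo – Wes – Vikram – Fatima – Kofi. So the diameter is 5.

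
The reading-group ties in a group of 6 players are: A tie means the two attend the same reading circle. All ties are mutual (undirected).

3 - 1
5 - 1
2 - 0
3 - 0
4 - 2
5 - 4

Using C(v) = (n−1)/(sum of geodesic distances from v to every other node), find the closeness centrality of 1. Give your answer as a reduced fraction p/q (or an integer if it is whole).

5/9

Distances from 1: 0:2, 2:3, 3:1, 4:2, 5:1. Sum = 9.
n = 6, so closeness = 5/9.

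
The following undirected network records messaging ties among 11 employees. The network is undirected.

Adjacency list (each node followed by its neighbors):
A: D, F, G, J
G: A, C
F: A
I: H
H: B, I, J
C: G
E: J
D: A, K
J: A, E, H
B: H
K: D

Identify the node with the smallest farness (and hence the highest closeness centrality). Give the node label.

Farness (sum of distances to all others) for each node — A:18, B:33, C:34, D:25, E:28, F:27, G:25, H:24, I:33, J:19, K:34.
The smallest farness is 18, for A, so A has the highest closeness.

A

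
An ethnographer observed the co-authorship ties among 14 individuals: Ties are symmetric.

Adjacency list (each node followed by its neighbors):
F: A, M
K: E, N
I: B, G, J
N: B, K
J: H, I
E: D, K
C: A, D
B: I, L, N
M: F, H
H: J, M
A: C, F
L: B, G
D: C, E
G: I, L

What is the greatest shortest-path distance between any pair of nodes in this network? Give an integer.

Eccentricity of each node (its greatest distance to any other): A:7, B:6, C:7, D:6, E:6, F:6, G:7, H:6, I:6, J:6, K:6, L:7, M:6, N:6.
The maximum eccentricity is 7, realized for instance by the pair A–L via A – C – D – E – K – N – B – L. So the diameter is 7.

7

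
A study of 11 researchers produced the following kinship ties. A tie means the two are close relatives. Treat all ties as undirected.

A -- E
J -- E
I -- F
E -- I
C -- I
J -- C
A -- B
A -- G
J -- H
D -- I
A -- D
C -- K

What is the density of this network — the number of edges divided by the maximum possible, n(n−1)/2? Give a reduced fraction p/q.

12/55

There are 12 edges and 11 nodes, so the maximum possible is C(11,2) = 55.
Density = 12/55.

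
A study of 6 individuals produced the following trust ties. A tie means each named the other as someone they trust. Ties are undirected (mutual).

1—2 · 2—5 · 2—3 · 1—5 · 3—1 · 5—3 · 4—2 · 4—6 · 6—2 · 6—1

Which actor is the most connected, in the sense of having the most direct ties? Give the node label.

Degrees — 1:4, 2:5, 3:3, 4:2, 5:3, 6:3.
The maximum is 5, attained only by 2.

2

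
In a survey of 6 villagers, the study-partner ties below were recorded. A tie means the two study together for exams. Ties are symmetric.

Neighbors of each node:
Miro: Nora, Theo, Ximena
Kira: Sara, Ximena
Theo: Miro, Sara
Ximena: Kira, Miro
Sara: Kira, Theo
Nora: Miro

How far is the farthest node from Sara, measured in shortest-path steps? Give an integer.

3

Distances from Sara: Kira:1, Miro:2, Nora:3, Theo:1, Ximena:2.
The largest is 3 (to Nora), so the eccentricity of Sara is 3.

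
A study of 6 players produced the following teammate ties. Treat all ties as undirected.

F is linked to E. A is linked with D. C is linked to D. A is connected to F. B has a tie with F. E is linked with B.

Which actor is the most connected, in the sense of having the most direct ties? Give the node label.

Degrees — A:2, B:2, C:1, D:2, E:2, F:3.
The maximum is 3, attained only by F.

F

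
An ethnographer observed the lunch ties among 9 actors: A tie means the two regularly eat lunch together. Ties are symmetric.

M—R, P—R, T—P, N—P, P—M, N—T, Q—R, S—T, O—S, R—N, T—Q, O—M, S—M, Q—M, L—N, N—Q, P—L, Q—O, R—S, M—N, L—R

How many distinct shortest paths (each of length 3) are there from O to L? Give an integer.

The shortest distance is 3. The length-3 paths are: O–M–P–L; O–M–N–L; O–Q–N–L; O–S–R–L; O–M–R–L; O–Q–R–L.
That gives 6 distinct shortest paths.

6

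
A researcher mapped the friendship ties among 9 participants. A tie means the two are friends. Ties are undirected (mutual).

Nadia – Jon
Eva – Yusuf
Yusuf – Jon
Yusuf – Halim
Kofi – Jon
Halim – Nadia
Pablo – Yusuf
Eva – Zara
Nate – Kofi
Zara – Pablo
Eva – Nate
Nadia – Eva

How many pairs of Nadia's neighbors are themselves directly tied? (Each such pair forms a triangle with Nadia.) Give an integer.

0

Nadia's neighbors are Eva, Halim, and Jon, but none of them are tied to each other, so no triangle contains Nadia.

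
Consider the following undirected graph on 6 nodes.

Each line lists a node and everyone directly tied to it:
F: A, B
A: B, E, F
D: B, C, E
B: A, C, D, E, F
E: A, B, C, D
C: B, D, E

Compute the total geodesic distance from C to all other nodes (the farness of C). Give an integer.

7

Distances from C: A:2, B:1, D:1, E:1, F:2.
Sum = 2 + 1 + 1 + 1 + 2 = 7.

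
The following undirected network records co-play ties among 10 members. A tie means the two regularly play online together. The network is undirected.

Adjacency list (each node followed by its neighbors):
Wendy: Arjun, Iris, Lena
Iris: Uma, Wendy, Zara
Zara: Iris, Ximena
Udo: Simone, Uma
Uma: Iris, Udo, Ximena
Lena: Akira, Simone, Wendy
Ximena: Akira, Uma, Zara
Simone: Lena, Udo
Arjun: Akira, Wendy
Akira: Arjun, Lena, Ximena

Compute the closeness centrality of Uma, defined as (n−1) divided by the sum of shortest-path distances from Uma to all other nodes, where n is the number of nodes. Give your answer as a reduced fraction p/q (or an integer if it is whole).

Distances from Uma: Akira:2, Arjun:3, Iris:1, Lena:3, Simone:2, Udo:1, Wendy:2, Ximena:1, Zara:2. Sum = 17.
n = 10, so closeness = 9/17.

9/17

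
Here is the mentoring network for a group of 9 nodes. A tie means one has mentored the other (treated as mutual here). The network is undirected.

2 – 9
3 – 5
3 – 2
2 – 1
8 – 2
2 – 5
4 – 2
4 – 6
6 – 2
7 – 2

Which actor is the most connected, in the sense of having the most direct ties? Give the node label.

2

Degrees — 1:1, 2:8, 3:2, 4:2, 5:2, 6:2, 7:1, 8:1, 9:1.
The maximum is 8, attained only by 2.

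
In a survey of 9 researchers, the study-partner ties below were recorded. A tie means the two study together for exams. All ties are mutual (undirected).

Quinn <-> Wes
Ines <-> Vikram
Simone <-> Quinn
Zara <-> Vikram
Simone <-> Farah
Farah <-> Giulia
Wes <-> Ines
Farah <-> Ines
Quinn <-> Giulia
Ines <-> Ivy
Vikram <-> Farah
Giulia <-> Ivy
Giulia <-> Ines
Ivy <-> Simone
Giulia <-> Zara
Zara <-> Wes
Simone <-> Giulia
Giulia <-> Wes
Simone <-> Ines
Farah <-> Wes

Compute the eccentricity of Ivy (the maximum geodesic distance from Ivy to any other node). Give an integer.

Distances from Ivy: Farah:2, Giulia:1, Ines:1, Quinn:2, Simone:1, Vikram:2, Wes:2, Zara:2.
The largest is 2 (to Farah, Quinn, Wes, Zara, and Vikram), so the eccentricity of Ivy is 2.

2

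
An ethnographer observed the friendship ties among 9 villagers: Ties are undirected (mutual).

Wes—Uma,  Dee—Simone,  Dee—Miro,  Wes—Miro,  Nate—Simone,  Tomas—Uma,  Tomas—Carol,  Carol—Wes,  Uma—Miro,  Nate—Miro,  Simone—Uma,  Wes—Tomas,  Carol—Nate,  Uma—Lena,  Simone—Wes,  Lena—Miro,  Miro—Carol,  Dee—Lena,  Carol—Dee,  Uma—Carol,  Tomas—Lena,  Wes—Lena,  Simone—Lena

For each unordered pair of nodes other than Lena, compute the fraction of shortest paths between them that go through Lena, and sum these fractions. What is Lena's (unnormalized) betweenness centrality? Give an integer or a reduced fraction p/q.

107/60

Pairs whose geodesics pass through Lena — Dee–Uma: 1/4; Dee–Tomas: 1/2; Dee–Wes: 1/4; Miro–Tomas: 1/4; Miro–Simone: 1/5; Tomas–Simone: 1/3.
All other pairs contribute 0.
Summing the contributions gives betweenness(Lena) = 107/60.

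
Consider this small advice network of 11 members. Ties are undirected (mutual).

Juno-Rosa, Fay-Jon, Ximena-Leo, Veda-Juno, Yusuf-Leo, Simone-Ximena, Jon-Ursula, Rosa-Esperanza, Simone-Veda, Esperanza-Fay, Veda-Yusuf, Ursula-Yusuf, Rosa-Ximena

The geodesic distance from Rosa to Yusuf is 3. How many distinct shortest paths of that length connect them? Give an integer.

2

The shortest distance is 3. The length-3 paths are: Rosa–Ximena–Leo–Yusuf; Rosa–Juno–Veda–Yusuf.
That gives 2 distinct shortest paths.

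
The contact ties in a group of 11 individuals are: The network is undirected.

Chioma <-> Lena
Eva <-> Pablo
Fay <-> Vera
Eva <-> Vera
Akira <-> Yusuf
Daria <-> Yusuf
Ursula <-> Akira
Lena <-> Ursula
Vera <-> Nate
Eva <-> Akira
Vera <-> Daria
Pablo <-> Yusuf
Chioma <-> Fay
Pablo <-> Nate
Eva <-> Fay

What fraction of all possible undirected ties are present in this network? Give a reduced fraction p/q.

3/11

There are 15 edges and 11 nodes, so the maximum possible is C(11,2) = 55.
Density = 15/55 = 3/11.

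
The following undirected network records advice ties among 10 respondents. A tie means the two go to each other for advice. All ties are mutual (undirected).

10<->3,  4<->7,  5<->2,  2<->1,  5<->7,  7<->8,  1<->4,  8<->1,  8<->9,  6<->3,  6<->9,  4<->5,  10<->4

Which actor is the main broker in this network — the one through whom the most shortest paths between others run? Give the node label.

Unnormalized betweenness of each node: 1:6, 2:1/2, 3:7/2, 4:21/2, 5:5/2, 6:3, 7:4, 8:9, 9:11/2, 10:13/2.
4 has the largest value, 21/2, making it the main broker — the node through which the most shortest paths run.

4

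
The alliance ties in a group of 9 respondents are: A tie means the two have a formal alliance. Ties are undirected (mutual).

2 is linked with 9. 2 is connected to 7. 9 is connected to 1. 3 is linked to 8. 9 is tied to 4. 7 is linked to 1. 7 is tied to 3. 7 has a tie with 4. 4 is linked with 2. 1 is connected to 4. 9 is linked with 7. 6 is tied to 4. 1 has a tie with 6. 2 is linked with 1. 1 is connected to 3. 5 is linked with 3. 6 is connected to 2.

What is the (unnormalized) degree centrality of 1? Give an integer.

1 is directly tied to 2, 3, 4, 6, 7, and 9. That is 6 neighbors, so the degree of 1 is 6.

6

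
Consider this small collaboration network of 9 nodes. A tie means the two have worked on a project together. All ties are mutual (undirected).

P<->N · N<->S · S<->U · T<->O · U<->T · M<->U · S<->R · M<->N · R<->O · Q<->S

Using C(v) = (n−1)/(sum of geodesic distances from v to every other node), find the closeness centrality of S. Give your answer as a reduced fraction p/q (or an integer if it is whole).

Distances from S: M:2, N:1, O:2, P:2, Q:1, R:1, T:2, U:1. Sum = 12.
n = 9, so closeness = 8/12 = 2/3.

2/3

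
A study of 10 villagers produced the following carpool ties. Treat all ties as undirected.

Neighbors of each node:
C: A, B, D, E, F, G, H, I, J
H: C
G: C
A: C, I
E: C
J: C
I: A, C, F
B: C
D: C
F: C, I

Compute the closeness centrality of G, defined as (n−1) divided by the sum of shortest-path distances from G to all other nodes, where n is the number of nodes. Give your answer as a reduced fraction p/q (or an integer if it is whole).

Distances from G: A:2, B:2, C:1, D:2, E:2, F:2, H:2, I:2, J:2. Sum = 17.
n = 10, so closeness = 9/17.

9/17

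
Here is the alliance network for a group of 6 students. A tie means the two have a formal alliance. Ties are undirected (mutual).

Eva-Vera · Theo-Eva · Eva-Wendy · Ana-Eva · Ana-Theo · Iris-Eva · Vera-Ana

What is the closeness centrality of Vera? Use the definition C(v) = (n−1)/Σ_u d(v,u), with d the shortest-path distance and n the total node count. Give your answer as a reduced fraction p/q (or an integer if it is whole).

5/8

Distances from Vera: Ana:1, Eva:1, Iris:2, Theo:2, Wendy:2. Sum = 8.
n = 6, so closeness = 5/8.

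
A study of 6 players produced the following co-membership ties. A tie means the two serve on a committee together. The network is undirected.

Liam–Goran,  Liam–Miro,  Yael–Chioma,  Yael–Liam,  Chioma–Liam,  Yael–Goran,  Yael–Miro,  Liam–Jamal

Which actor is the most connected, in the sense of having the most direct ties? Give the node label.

Degrees — Chioma:2, Goran:2, Jamal:1, Liam:5, Miro:2, Yael:4.
The maximum is 5, attained only by Liam.

Liam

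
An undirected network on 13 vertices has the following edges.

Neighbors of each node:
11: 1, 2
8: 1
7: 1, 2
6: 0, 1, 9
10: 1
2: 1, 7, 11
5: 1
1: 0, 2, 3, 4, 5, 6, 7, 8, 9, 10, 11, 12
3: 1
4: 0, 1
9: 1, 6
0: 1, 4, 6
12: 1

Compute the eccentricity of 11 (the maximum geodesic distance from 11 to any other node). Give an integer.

2

Distances from 11: 0:2, 1:1, 2:1, 3:2, 4:2, 5:2, 6:2, 7:2, 8:2, 9:2, 10:2, 12:2.
The largest is 2 (to 12, 6, 0, 5, 8, 10, 4, 3, 9, and 7), so the eccentricity of 11 is 2.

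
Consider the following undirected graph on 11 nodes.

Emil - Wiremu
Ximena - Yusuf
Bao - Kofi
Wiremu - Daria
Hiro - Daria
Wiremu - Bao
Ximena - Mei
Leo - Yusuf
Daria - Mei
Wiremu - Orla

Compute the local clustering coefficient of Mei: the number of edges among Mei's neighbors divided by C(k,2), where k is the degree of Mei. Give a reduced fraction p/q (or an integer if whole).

Mei's neighbors: Daria and Ximena (k = 2).
Possible neighbor pairs: C(2,2) = 1. Edges among them: none → e = 0.
Clustering(Mei) = 0/1.

0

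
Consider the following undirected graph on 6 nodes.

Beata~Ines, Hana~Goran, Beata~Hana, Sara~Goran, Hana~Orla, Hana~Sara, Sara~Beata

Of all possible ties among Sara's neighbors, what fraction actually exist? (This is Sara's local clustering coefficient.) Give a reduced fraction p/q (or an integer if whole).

2/3

Sara's neighbors: Beata, Goran, and Hana (k = 3).
Possible neighbor pairs: C(3,2) = 3. Edges among them: Beata–Hana, Goran–Hana → e = 2.
Clustering(Sara) = 2/3.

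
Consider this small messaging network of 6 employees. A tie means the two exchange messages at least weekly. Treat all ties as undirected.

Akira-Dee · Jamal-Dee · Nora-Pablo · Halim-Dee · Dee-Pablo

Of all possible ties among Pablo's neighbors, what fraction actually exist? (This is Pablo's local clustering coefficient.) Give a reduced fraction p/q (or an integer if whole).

Pablo's neighbors: Dee and Nora (k = 2).
Possible neighbor pairs: C(2,2) = 1. Edges among them: none → e = 0.
Clustering(Pablo) = 0/1.

0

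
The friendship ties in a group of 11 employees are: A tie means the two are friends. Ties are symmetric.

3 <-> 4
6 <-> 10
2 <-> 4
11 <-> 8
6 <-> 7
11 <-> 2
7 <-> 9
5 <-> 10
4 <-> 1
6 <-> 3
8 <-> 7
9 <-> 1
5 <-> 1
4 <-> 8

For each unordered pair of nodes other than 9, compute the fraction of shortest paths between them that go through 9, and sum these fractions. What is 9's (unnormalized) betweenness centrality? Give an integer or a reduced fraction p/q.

11/6

Pairs whose geodesics pass through 9 — 7–1: 1; 7–5: 1/2; 1–6: 1/3.
All other pairs contribute 0.
Summing the contributions gives betweenness(9) = 11/6.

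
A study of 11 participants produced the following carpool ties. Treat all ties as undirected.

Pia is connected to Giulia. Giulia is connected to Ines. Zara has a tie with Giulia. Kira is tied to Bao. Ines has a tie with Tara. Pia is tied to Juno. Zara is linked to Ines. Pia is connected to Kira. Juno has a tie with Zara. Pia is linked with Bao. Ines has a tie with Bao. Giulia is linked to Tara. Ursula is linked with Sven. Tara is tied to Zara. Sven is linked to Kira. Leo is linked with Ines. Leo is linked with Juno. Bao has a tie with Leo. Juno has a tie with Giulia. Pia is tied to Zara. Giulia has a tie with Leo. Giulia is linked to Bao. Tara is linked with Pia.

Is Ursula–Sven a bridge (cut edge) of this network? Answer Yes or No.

Yes

Without the Ursula–Sven edge there is no alternate route between Ursula and Sven, so the network disconnects. It is a bridge.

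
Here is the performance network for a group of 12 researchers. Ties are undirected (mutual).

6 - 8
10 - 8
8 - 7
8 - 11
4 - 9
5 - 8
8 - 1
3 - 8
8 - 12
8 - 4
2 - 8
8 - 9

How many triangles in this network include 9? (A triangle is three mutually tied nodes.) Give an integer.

9's neighbors: 4 and 8.
Neighbor pairs that are themselves tied: 9–4–8. Each forms one triangle with 9, for 1 in total.

1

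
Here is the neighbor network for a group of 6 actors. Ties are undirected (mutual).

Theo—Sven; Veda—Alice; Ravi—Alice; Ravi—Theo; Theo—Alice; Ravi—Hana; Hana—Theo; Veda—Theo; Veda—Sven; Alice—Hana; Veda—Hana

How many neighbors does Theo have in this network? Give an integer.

5

Theo is directly tied to Alice, Hana, Ravi, Sven, and Veda. That is 5 neighbors, so the degree of Theo is 5.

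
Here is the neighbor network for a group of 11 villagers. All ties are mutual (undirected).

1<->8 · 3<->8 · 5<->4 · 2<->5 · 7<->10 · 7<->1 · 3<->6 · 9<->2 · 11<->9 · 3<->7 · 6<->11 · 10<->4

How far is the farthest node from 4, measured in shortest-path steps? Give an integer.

Distances from 4: 1:3, 2:2, 3:3, 5:1, 6:4, 7:2, 8:4, 9:3, 10:1, 11:4.
The largest is 4 (to 6, 8, and 11), so the eccentricity of 4 is 4.

4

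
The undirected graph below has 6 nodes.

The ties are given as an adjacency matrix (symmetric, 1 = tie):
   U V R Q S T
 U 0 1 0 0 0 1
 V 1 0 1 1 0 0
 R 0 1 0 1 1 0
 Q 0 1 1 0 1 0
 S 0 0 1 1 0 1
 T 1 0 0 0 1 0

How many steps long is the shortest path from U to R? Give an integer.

2

One shortest route is U – V – R, which uses 2 edges, and U and R are not directly tied, so nothing shorter exists. So d(U,R) = 2.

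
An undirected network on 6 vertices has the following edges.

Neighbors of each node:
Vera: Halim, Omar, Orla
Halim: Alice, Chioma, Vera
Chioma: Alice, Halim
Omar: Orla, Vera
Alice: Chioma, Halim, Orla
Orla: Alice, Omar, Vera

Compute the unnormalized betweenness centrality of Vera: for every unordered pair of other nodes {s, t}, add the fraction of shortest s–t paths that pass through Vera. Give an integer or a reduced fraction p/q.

2

Pairs whose geodesics pass through Vera — Halim–Omar: 1; Halim–Orla: 1/2; Chioma–Omar: 1/2.
All other pairs contribute 0.
Summing the contributions gives betweenness(Vera) = 2.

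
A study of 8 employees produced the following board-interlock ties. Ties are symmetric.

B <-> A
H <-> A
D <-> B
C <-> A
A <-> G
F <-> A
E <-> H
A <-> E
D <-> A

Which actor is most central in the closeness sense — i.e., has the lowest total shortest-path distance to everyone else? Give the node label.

A

Farness (sum of distances to all others) for each node — A:7, B:12, C:13, D:12, E:12, F:13, G:13, H:12.
The smallest farness is 7, for A, so A has the highest closeness.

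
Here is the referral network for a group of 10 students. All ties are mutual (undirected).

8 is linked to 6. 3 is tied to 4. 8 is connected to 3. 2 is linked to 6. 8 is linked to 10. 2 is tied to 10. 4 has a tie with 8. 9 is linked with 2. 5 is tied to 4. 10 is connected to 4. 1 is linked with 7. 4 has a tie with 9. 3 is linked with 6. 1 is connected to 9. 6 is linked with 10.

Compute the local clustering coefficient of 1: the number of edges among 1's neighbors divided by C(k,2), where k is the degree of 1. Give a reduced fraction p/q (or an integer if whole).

0

1's neighbors: 7 and 9 (k = 2).
Possible neighbor pairs: C(2,2) = 1. Edges among them: none → e = 0.
Clustering(1) = 0/1.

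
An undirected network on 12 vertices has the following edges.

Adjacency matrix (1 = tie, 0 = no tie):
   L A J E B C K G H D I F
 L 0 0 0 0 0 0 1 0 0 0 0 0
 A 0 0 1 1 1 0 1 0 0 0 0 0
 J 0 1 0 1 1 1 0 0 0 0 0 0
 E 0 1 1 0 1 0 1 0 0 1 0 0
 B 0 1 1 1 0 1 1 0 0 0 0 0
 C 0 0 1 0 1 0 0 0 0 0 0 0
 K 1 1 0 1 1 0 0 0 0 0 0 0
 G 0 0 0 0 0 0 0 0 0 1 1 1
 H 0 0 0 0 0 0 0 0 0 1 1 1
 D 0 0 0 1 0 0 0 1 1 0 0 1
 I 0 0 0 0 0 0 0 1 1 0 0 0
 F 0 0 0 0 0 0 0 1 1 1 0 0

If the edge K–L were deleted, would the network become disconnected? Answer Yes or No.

Without the K–L edge there is no alternate route between K and L, so the network disconnects. It is a bridge.

Yes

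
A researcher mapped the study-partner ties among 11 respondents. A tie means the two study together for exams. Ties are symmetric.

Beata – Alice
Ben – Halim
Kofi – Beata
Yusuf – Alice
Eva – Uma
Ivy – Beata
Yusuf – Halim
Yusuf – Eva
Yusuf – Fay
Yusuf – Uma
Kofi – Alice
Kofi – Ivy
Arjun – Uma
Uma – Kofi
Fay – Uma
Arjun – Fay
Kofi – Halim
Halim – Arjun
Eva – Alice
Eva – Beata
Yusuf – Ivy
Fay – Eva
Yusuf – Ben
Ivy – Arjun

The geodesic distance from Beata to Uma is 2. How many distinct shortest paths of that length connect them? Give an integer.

The shortest distance is 2. The length-2 paths are: Beata–Kofi–Uma; Beata–Eva–Uma.
That gives 2 distinct shortest paths.

2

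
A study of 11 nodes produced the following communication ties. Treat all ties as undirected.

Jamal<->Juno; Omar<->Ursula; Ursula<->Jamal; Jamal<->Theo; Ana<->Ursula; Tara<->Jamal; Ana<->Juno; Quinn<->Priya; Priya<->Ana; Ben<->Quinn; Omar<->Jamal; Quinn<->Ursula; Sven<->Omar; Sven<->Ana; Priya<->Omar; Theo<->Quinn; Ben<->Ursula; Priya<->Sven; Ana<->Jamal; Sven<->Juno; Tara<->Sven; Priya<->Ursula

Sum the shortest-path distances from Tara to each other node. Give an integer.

20

Distances from Tara: Ana:2, Ben:3, Jamal:1, Juno:2, Omar:2, Priya:2, Quinn:3, Sven:1, Theo:2, Ursula:2.
Sum = 2 + 3 + 1 + 2 + 2 + 2 + 3 + 1 + 2 + 2 = 20.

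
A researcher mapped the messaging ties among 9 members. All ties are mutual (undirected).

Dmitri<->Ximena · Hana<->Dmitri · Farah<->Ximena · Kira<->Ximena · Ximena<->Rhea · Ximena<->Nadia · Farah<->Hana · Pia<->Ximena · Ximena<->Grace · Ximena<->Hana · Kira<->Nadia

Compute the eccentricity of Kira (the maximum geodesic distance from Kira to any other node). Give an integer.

Distances from Kira: Dmitri:2, Farah:2, Grace:2, Hana:2, Nadia:1, Pia:2, Rhea:2, Ximena:1.
The largest is 2 (to Dmitri, Rhea, Pia, Hana, Grace, and Farah), so the eccentricity of Kira is 2.

2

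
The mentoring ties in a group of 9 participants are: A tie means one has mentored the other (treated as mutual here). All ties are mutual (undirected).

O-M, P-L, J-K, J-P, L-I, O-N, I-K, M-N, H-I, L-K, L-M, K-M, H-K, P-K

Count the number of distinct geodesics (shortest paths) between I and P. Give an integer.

The shortest distance is 2. The length-2 paths are: I–K–P; I–L–P.
That gives 2 distinct shortest paths.

2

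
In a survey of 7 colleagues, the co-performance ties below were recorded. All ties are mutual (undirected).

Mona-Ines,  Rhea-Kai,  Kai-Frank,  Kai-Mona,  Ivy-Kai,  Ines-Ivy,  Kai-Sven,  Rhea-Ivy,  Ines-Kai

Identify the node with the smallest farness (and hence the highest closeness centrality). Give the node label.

Kai

Farness (sum of distances to all others) for each node — Frank:11, Ines:9, Ivy:9, Kai:6, Mona:10, Rhea:10, Sven:11.
The smallest farness is 6, for Kai, so Kai has the highest closeness.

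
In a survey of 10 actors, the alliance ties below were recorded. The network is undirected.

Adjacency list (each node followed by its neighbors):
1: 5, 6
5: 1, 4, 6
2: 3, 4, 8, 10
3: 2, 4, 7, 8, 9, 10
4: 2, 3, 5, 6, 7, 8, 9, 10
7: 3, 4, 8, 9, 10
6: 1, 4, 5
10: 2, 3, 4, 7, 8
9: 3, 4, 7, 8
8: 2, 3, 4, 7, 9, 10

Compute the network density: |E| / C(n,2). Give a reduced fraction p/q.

There are 23 edges and 10 nodes, so the maximum possible is C(10,2) = 45.
Density = 23/45.

23/45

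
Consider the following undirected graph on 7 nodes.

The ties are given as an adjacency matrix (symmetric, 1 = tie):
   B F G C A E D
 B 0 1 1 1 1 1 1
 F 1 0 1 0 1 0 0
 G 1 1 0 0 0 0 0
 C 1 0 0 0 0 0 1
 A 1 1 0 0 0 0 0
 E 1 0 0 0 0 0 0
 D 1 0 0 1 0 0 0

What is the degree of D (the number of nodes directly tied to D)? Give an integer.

2

D is directly tied to B and C. That is 2 neighbors, so the degree of D is 2.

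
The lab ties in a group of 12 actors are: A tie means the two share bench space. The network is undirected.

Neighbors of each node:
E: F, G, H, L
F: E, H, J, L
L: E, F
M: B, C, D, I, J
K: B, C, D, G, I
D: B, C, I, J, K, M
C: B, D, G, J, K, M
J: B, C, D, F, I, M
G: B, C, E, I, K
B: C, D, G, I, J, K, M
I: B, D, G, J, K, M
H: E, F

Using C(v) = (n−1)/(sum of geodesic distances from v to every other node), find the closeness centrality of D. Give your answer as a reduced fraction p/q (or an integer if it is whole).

Distances from D: B:1, C:1, E:3, F:2, G:2, H:3, I:1, J:1, K:1, L:3, M:1. Sum = 19.
n = 12, so closeness = 11/19.

11/19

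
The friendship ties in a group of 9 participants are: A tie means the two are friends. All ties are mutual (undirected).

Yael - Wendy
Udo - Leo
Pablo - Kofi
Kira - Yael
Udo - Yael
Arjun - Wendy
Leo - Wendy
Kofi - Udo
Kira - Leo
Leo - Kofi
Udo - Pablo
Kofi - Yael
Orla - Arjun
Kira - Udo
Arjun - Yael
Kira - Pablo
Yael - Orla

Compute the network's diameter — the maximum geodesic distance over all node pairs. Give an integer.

3

Eccentricity of each node (its greatest distance to any other): Arjun:3, Kira:2, Kofi:2, Leo:3, Orla:3, Pablo:3, Udo:2, Wendy:3, Yael:2.
The maximum eccentricity is 3, realized for instance by the pair Orla–Pablo via Orla – Yael – Udo – Pablo. So the diameter is 3.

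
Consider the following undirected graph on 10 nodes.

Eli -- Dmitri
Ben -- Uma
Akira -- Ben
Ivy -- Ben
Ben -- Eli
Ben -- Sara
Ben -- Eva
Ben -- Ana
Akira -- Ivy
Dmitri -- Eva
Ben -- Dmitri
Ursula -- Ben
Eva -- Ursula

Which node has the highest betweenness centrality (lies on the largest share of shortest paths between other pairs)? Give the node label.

Ben

Unnormalized betweenness of each node: Akira:0, Ana:0, Ben:31, Dmitri:1/2, Eli:0, Eva:1/2, Ivy:0, Sara:0, Uma:0, Ursula:0.
Ben has the largest value, 31, making it the main broker — the node through which the most shortest paths run.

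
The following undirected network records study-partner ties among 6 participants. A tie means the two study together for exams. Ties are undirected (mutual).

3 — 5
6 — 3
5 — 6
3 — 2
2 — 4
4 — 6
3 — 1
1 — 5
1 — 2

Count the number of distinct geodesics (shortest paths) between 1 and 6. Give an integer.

The shortest distance is 2. The length-2 paths are: 1–5–6; 1–3–6.
That gives 2 distinct shortest paths.

2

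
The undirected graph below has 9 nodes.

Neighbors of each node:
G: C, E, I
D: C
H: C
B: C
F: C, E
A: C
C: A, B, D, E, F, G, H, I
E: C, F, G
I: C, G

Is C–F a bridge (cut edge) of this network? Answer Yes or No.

No

Even without that edge, C still reaches F via C – E – F, so the network stays connected. Not a bridge.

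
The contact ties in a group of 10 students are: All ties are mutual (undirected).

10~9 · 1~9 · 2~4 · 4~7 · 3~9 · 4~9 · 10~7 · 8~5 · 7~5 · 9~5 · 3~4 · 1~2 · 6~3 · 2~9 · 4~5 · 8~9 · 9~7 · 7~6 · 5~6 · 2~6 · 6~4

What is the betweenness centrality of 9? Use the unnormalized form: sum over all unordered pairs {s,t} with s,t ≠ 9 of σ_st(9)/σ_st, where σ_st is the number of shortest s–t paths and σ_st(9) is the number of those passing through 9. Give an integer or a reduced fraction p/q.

85/6

Pairs whose geodesics pass through 9 — 8–7: 1/2; 8–4: 1/2; 8–2: 1; 8–3: 1; 8–10: 1; 8–1: 1; 7–2: 1/3; 7–3: 1/3; 7–1: 1; 4–10: 1/2; 4–1: 1/2; 5–2: 1/3; 5–3: 1/3; 5–10: 1/2 … (+6 more pairs).
All other pairs contribute 0.
Summing the contributions gives betweenness(9) = 85/6.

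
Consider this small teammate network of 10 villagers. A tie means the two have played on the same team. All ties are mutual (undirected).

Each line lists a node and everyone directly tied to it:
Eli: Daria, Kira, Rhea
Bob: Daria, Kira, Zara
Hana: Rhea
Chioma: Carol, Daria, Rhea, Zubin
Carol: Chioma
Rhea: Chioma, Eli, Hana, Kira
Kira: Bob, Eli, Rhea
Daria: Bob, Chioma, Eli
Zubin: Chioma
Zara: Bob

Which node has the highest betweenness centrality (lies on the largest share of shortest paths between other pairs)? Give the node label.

Unnormalized betweenness of each node: Bob:17/2, Carol:0, Chioma:16, Daria:17/2, Eli:3/2, Hana:0, Kira:5, Rhea:25/2, Zara:0, Zubin:0.
Chioma has the largest value, 16, making it the main broker — the node through which the most shortest paths run.

Chioma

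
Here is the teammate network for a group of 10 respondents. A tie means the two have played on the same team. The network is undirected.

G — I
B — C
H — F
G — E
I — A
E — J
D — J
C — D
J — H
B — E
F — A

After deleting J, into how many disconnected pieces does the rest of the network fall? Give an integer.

J's neighbors (D, E, and H) remain reachable from one another through other ties, so the rest of the network stays in one piece.

1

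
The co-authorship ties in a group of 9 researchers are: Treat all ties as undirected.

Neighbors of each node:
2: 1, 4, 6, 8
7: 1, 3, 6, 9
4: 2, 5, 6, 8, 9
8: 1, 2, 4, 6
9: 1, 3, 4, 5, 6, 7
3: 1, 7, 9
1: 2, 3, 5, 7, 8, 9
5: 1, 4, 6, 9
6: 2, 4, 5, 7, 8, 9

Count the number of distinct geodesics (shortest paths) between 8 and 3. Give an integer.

1

The shortest distance is 2, and the only length-2 path is 8–1–3. So there is exactly 1 shortest path.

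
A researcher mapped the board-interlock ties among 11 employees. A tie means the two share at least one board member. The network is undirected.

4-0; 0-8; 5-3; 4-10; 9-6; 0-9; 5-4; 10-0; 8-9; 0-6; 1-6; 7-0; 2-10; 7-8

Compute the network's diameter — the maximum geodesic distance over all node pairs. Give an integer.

5

Eccentricity of each node (its greatest distance to any other): 0:3, 1:5, 2:4, 3:5, 4:3, 5:4, 6:4, 7:4, 8:4, 9:4, 10:3.
The maximum eccentricity is 5, realized for instance by the pair 3–1 via 3 – 5 – 4 – 0 – 6 – 1. So the diameter is 5.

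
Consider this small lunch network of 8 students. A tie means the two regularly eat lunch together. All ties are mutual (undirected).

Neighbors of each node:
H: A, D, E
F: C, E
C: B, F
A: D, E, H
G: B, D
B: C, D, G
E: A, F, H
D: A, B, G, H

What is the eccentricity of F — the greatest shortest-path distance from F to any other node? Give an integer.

3

Distances from F: A:2, B:2, C:1, D:3, E:1, G:3, H:2.
The largest is 3 (to D and G), so the eccentricity of F is 3.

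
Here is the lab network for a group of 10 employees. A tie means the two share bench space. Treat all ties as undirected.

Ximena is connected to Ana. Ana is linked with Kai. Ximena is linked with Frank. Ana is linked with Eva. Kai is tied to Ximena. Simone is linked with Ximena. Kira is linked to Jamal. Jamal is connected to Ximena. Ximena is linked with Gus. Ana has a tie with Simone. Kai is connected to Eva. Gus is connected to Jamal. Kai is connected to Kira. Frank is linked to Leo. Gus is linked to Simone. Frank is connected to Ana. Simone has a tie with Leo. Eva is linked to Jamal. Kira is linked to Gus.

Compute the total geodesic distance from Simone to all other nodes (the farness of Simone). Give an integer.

Distances from Simone: Ana:1, Eva:2, Frank:2, Gus:1, Jamal:2, Kai:2, Kira:2, Leo:1, Ximena:1.
Sum = 1 + 2 + 2 + 1 + 2 + 2 + 2 + 1 + 1 = 14.

14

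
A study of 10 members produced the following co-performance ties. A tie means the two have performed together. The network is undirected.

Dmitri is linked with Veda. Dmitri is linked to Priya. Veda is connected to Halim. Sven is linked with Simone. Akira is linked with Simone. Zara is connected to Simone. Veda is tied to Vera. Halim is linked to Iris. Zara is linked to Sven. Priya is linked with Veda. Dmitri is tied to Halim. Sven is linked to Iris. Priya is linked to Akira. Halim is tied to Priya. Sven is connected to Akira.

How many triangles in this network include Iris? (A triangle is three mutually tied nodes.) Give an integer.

0

Iris's neighbors are Halim and Sven, but none of them are tied to each other, so no triangle contains Iris.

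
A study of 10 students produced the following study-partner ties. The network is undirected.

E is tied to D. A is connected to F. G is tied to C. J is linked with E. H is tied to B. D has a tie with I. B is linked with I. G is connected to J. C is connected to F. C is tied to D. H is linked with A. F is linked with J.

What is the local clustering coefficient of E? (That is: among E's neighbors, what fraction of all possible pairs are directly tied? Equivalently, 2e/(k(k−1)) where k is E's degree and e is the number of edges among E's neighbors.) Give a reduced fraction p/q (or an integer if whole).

0

E's neighbors: D and J (k = 2).
Possible neighbor pairs: C(2,2) = 1. Edges among them: none → e = 0.
Clustering(E) = 0/1.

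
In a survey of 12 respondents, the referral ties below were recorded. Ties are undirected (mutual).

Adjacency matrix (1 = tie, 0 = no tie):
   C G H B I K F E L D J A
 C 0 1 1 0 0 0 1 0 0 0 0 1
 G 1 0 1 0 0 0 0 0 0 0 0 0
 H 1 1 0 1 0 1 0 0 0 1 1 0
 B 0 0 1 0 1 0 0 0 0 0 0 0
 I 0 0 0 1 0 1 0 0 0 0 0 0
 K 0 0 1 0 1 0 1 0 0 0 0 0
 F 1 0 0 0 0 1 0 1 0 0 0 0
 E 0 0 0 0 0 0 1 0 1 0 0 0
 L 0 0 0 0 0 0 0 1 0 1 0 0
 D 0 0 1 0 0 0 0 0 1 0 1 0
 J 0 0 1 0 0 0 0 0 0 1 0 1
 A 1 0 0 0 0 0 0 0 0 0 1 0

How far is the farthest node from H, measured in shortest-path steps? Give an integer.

Distances from H: A:2, B:1, C:1, D:1, E:3, F:2, G:1, I:2, J:1, K:1, L:2.
The largest is 3 (to E), so the eccentricity of H is 3.

3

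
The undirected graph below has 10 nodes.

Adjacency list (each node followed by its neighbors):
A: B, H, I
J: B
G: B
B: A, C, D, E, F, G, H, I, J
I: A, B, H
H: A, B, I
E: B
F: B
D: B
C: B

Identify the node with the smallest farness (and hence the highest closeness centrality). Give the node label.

B

Farness (sum of distances to all others) for each node — A:15, B:9, C:17, D:17, E:17, F:17, G:17, H:15, I:15, J:17.
The smallest farness is 9, for B, so B has the highest closeness.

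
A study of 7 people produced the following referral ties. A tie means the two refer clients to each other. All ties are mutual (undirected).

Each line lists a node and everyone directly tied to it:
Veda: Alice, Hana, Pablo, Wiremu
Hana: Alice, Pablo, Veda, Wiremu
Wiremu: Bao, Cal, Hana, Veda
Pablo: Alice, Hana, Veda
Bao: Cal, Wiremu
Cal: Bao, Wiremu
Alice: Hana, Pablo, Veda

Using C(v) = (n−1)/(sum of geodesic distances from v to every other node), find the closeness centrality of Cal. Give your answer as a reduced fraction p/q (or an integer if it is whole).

Distances from Cal: Alice:3, Bao:1, Hana:2, Pablo:3, Veda:2, Wiremu:1. Sum = 12.
n = 7, so closeness = 6/12 = 1/2.

1/2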